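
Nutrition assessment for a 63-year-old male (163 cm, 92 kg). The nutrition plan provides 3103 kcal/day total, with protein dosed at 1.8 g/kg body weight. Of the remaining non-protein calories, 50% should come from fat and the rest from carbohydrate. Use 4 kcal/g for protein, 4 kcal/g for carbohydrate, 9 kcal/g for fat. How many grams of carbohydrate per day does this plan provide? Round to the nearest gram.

305 g/day

Protein = 1.8 × 92 = 165.6 g → 165.6 × 4 = 662.4 kcal.
Non-protein calories = 3103 − 662.4 = 2440.6 kcal.
Fat: 50% × 2440.6 = 1220.3 kcal; carbohydrate: 1220.3 kcal.
Carbohydrate: 1220.3 kcal ÷ 4 kcal/g = 305.075 g.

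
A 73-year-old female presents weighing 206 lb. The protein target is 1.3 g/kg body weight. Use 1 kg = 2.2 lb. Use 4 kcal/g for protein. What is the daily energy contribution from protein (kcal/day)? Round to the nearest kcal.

487 kcal/day

Weight in kg = 206 ÷ 2.2 = 93.6364 kg.
Protein = 1.3 g/kg × 93.6364 kg = 121.7273 g/day.
Protein energy = 121.7273 g × 4 kcal/g = 486.9091 kcal/day.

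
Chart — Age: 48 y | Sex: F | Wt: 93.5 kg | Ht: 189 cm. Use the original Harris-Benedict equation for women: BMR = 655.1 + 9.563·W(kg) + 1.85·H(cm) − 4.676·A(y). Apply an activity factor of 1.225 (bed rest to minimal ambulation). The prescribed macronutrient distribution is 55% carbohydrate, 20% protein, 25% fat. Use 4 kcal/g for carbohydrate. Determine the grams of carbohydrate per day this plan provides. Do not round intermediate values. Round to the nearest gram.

282 g/day

Harris-Benedict: BMR = 655.1 + 9.563(93.5) + 1.85(189) − 4.676(48) = 1674.4425 kcal/day.
TEE = 1674.4425 × 1.225 = 2051.1921 kcal/day.
Carbohydrate energy = 55% × 2051.1921 = 1128.1556 kcal.
Carbohydrate = 1128.1556 ÷ 4 kcal/g = 282.0389 g.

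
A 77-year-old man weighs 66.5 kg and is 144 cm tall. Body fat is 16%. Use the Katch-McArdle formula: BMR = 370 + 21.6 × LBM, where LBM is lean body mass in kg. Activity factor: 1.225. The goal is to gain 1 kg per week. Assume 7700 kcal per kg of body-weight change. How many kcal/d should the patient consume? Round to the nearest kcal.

3031 kcal/d

LBM = 66.5 × (1 − 0.16) = 55.86 kg. Katch-McArdle: BMR = 370 + 21.6 × 55.86 = 1576.576 kcal/day.
TEE = 1576.576 × 1.225 = 1931.3056 kcal/day.
Required daily surplus = 1 × 7700 ÷ 7 = 1100 kcal/day.
Target intake = 1931.3056 + 1100 = 3031.3056 kcal/day.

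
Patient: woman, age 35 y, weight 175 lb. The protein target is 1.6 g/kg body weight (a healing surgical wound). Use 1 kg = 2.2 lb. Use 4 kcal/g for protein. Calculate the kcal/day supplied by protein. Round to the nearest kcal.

509 kcal/day

Weight in kg = 175 ÷ 2.2 = 79.5455 kg.
Protein = 1.6 g/kg × 79.5455 kg = 127.2727 g/day.
Protein energy = 127.2727 g × 4 kcal/g = 509.0909 kcal/day.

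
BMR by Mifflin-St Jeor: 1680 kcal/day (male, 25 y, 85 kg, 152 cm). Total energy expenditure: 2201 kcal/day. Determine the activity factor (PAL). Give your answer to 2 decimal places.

Activity factor = TEE ÷ BMR = 2201 ÷ 1680 = 1.31.

1.31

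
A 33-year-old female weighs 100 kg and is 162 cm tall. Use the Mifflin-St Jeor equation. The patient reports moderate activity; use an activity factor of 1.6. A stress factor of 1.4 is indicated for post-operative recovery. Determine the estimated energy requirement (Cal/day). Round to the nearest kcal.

3778 Cal/day

Mifflin-St Jeor (female): BMR = 10(100) + 6.25(162) − 5(33) − 161 = 1000 + 1012.5 − 165 − 161 = 1686.5 kcal/day.
TEE = BMR × activity factor = 1686.5 × 1.6 = 2698.4 kcal/day.
Apply stress factor: 2698.4 × 1.4 = 3777.76 kcal/day.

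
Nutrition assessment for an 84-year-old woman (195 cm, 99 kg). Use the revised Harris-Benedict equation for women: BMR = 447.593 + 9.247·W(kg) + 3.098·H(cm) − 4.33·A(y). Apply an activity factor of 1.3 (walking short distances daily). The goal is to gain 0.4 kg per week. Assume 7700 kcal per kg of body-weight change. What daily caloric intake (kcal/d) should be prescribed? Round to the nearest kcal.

Harris-Benedict: BMR = 447.593 + 9.247(99) + 3.098(195) − 4.33(84) = 1603.436 kcal/day.
TEE = 1603.436 × 1.3 = 2084.4668 kcal/day.
Required daily surplus = 0.4 × 7700 ÷ 7 = 440 kcal/day.
Target intake = 2084.4668 + 440 = 2524.4668 kcal/day.

2524 kcal/d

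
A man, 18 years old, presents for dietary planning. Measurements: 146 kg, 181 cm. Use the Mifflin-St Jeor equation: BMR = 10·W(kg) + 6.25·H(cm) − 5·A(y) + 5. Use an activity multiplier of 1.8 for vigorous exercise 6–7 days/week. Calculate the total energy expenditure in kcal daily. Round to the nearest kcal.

4511 kcal daily

Mifflin-St Jeor (male): BMR = 10(146) + 6.25(181) − 5(18) + 5 = 1460 + 1131.25 − 90 + 5 = 2506.25 kcal/day.
TEE = BMR × activity factor = 2506.25 × 1.8 = 4511.25 kcal/day.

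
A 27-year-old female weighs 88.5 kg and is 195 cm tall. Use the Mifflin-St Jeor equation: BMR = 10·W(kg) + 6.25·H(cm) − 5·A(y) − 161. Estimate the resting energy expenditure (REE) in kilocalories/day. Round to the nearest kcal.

Mifflin-St Jeor (female): BMR = 10(88.5) + 6.25(195) − 5(27) − 161 = 885 + 1218.75 − 135 − 161 = 1807.75 kcal/day.

1808 kilocalories/day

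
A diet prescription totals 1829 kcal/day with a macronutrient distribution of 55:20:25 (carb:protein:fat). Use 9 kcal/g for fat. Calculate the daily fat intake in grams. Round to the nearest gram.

Fat energy = 25% × 1829 = 457.25 kcal.
At 9 kcal/g: 457.25 ÷ 9 = 50.8056 g.

51 g/day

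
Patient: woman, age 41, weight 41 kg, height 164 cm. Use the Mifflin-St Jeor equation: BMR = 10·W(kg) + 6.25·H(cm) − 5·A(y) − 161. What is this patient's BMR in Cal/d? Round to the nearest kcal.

Mifflin-St Jeor (female): BMR = 10(41) + 6.25(164) − 5(41) − 161 = 410 + 1025 − 205 − 161 = 1069 kcal/day.

1069 Cal/d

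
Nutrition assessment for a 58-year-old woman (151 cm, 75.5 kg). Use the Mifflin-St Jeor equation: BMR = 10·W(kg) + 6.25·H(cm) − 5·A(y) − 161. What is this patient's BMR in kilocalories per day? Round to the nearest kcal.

1248 kilocalories per day

Mifflin-St Jeor (female): BMR = 10(75.5) + 6.25(151) − 5(58) − 161 = 755 + 943.75 − 290 − 161 = 1247.75 kcal/day.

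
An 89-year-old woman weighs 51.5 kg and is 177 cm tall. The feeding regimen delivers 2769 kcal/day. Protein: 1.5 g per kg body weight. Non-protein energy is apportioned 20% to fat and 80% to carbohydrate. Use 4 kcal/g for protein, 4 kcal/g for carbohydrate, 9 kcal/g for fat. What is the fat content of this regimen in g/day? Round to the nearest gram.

55 g/day

Protein = 1.5 × 51.5 = 77.25 g → 77.25 × 4 = 309 kcal.
Non-protein calories = 2769 − 309 = 2460 kcal.
Fat: 20% × 2460 = 492 kcal; carbohydrate: 1968 kcal.
Fat: 492 kcal ÷ 9 kcal/g = 54.6667 g.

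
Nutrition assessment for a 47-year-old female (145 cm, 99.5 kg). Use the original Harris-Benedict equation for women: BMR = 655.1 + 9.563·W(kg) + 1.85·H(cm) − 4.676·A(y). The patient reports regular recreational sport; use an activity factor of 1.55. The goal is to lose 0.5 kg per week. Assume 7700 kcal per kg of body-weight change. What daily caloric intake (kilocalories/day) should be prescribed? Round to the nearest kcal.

2015 kilocalories/day

Harris-Benedict: BMR = 655.1 + 9.563(99.5) + 1.85(145) − 4.676(47) = 1655.0965 kcal/day.
TEE = 1655.0965 × 1.55 = 2565.3996 kcal/day.
Required daily deficit = 0.5 × 7700 ÷ 7 = 550 kcal/day.
Target intake = 2565.3996 − 550 = 2015.3996 kcal/day.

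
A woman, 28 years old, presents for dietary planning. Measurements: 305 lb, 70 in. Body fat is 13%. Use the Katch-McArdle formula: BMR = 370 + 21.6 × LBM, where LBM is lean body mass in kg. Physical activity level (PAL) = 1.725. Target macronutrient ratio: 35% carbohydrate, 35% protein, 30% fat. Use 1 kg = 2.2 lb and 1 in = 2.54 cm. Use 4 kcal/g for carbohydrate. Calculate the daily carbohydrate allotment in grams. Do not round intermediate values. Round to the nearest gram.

Convert to metric: weight = 305 ÷ 2.2 = 138.6364 kg; height = 70 × 2.54 = 177.8 cm.
LBM = 138.6364 × (1 − 0.13) = 120.6136 kg. Katch-McArdle: BMR = 370 + 21.6 × 120.6136 = 2975.2545 kcal/day.
TEE = 2975.2545 × 1.725 = 5132.3141 kcal/day.
Carbohydrate energy = 35% × 5132.3141 = 1796.3099 kcal.
Carbohydrate = 1796.3099 ÷ 4 kcal/g = 449.0775 g.

449 g/day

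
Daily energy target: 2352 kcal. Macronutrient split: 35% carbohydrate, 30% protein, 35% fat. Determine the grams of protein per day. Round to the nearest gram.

176 g/day

Protein energy = 30% × 2352 = 705.6 kcal.
At 4 kcal/g: 705.6 ÷ 4 = 176.4 g.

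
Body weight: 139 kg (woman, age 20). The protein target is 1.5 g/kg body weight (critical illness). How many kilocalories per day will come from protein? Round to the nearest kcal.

834 kcal/day

Protein = 1.5 g/kg × 139 kg = 208.5 g/day.
Protein energy = 208.5 g × 4 kcal/g = 834 kcal/day.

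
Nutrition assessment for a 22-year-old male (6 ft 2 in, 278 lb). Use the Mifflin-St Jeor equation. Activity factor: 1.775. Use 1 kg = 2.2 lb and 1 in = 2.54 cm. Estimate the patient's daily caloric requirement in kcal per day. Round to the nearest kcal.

Convert to metric: weight = 278 ÷ 2.2 = 126.3636 kg; height = (6×12 + 2) × 2.54 = 74 × 2.54 = 187.96 cm.
Mifflin-St Jeor (male): BMR = 10(126.3636) + 6.25(187.96) − 5(22) + 5 = 1263.6364 + 1174.75 − 110 + 5 = 2333.3864 kcal/day.
TEE = BMR × activity factor = 2333.3864 × 1.775 = 4141.7608 kcal/day.

4142 kcal per day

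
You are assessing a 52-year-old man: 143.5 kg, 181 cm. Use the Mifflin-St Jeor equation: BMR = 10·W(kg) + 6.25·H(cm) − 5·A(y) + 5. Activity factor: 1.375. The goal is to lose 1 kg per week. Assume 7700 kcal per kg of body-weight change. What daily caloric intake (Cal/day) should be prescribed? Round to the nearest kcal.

2078 Cal/day

Mifflin-St Jeor (male): BMR = 10(143.5) + 6.25(181) − 5(52) + 5 = 1435 + 1131.25 − 260 + 5 = 2311.25 kcal/day.
TEE = 2311.25 × 1.375 = 3177.9688 kcal/day.
Required daily deficit = 1 × 7700 ÷ 7 = 1100 kcal/day.
Target intake = 3177.9688 − 1100 = 2077.9688 kcal/day.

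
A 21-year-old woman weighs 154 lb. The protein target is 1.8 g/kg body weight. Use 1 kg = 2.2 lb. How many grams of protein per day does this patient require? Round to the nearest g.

Weight in kg = 154 ÷ 2.2 = 70 kg.
Protein = 1.8 g/kg × 70 kg = 126 g/day.

126 g/day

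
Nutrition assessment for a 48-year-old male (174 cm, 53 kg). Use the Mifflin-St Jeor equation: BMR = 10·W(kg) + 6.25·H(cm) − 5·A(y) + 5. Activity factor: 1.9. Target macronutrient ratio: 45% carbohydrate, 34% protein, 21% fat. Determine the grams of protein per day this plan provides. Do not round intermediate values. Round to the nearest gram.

223 g/day

Mifflin-St Jeor (male): BMR = 10(53) + 6.25(174) − 5(48) + 5 = 530 + 1087.5 − 240 + 5 = 1382.5 kcal/day.
TEE = 1382.5 × 1.9 = 2626.75 kcal/day.
Protein energy = 34% × 2626.75 = 893.095 kcal.
Protein = 893.095 ÷ 4 kcal/g = 223.2738 g.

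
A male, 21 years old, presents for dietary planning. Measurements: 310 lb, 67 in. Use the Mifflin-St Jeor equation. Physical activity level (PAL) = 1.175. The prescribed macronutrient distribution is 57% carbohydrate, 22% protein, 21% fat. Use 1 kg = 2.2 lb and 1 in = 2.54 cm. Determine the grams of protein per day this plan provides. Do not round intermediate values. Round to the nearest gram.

Convert to metric: weight = 310 ÷ 2.2 = 140.9091 kg; height = 67 × 2.54 = 170.18 cm.
Mifflin-St Jeor (male): BMR = 10(140.9091) + 6.25(170.18) − 5(21) + 5 = 1409.0909 + 1063.625 − 105 + 5 = 2372.7159 kcal/day.
TEE = 2372.7159 × 1.175 = 2787.9412 kcal/day.
Protein energy = 22% × 2787.9412 = 613.3471 kcal.
Protein = 613.3471 ÷ 4 kcal/g = 153.3368 g.

153 g/day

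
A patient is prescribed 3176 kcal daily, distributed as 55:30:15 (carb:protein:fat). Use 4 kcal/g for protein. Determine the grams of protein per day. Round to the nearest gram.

238 g/day

Protein energy = 30% × 3176 = 952.8 kcal.
At 4 kcal/g: 952.8 ÷ 4 = 238.2 g.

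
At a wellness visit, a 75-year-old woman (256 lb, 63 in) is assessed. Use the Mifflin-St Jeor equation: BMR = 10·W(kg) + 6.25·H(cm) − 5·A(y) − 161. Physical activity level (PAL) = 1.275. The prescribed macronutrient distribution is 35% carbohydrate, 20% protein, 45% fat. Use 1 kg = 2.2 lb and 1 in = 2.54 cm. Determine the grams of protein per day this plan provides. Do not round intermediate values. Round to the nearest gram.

Convert to metric: weight = 256 ÷ 2.2 = 116.3636 kg; height = 63 × 2.54 = 160.02 cm.
Mifflin-St Jeor (female): BMR = 10(116.3636) + 6.25(160.02) − 5(75) − 161 = 1163.6364 + 1000.125 − 375 − 161 = 1627.7614 kcal/day.
TEE = 1627.7614 × 1.275 = 2075.3957 kcal/day.
Protein energy = 20% × 2075.3957 = 415.0791 kcal.
Protein = 415.0791 ÷ 4 kcal/g = 103.7698 g.

104 g/day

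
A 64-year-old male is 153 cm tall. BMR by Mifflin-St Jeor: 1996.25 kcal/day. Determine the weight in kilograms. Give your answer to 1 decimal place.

1996.25 = 10·W + 6.25(153) − 5(64) + 5
10·W = 1996.25 − 641.25 = 1355, so W = 135.5 kg.

135.5 kg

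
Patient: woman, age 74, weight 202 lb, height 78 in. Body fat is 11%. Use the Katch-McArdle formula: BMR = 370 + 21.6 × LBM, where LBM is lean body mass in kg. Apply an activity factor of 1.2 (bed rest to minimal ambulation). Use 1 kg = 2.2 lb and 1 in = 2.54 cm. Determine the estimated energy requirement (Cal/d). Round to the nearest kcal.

Convert to metric: weight = 202 ÷ 2.2 = 91.8182 kg; height = 78 × 2.54 = 198.12 cm.
LBM = 91.8182 × (1 − 0.11) = 81.7182 kg. Katch-McArdle: BMR = 370 + 21.6 × 81.7182 = 2135.1127 kcal/day.
TEE = BMR × activity factor = 2135.1127 × 1.2 = 2562.1353 kcal/day.

2562 Cal/d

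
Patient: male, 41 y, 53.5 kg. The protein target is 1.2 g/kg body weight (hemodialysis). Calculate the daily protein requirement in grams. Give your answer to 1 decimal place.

64.2 g/day

Protein = 1.2 g/kg × 53.5 kg = 64.2 g/day.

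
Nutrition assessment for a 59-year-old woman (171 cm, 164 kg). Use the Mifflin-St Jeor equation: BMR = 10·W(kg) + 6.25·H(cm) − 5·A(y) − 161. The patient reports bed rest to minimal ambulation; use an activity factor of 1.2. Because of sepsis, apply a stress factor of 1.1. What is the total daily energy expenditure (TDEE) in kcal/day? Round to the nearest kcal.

2974 kcal/day

Mifflin-St Jeor (female): BMR = 10(164) + 6.25(171) − 5(59) − 161 = 1640 + 1068.75 − 295 − 161 = 2252.75 kcal/day.
TEE = BMR × activity factor = 2252.75 × 1.2 = 2703.3 kcal/day.
Apply stress factor: 2703.3 × 1.1 = 2973.63 kcal/day.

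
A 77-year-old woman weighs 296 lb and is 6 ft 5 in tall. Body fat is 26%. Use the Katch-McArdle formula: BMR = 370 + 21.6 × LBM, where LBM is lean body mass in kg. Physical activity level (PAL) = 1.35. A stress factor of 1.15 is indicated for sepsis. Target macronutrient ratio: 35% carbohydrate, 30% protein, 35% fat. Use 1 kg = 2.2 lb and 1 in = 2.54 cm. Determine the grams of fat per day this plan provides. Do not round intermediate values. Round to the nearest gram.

Convert to metric: weight = 296 ÷ 2.2 = 134.5455 kg; height = (6×12 + 5) × 2.54 = 77 × 2.54 = 195.58 cm.
LBM = 134.5455 × (1 − 0.26) = 99.5636 kg. Katch-McArdle: BMR = 370 + 21.6 × 99.5636 = 2520.5745 kcal/day.
TEE = 2520.5745 × 1.35 = 3402.7756 kcal/day.
With stress factor 1.15: 3402.7756 × 1.15 = 3913.192 kcal/day.
Fat energy = 35% × 3913.192 = 1369.6172 kcal.
Fat = 1369.6172 ÷ 9 kcal/g = 152.1797 g.

152 g/day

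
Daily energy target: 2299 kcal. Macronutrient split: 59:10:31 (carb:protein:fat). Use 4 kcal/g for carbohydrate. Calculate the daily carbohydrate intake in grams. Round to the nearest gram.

339 g/day

Carbohydrate energy = 59% × 2299 = 1356.41 kcal.
At 4 kcal/g: 1356.41 ÷ 4 = 339.1025 g.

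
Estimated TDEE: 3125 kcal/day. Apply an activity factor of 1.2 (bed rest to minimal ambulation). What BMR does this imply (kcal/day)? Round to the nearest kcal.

BMR = TEE ÷ activity factor = 3125 ÷ 1.2 = 2604.1667 kcal/day.

2604 kcal/day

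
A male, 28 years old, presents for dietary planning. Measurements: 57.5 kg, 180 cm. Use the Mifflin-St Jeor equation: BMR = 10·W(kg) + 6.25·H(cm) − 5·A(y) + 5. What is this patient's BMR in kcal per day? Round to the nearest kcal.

1565 kcal per day

Mifflin-St Jeor (male): BMR = 10(57.5) + 6.25(180) − 5(28) + 5 = 575 + 1125 − 140 + 5 = 1565 kcal/day.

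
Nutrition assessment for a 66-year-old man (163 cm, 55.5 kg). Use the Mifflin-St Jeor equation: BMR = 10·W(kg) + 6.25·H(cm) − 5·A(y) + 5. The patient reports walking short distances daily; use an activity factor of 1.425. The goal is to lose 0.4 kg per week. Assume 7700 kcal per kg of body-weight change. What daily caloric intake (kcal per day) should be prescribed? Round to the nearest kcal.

Mifflin-St Jeor (male): BMR = 10(55.5) + 6.25(163) − 5(66) + 5 = 555 + 1018.75 − 330 + 5 = 1248.75 kcal/day.
TEE = 1248.75 × 1.425 = 1779.4688 kcal/day.
Required daily deficit = 0.4 × 7700 ÷ 7 = 440 kcal/day.
Target intake = 1779.4688 − 440 = 1339.4688 kcal/day.

1339 kcal per day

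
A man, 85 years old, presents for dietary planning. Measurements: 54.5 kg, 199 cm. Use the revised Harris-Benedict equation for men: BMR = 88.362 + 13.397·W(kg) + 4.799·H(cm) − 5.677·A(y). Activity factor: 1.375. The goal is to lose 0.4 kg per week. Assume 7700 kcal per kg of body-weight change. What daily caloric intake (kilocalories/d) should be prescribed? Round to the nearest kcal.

1335 kilocalories/d

Harris-Benedict: BMR = 88.362 + 13.397(54.5) + 4.799(199) − 5.677(85) = 1290.9545 kcal/day.
TEE = 1290.9545 × 1.375 = 1775.0624 kcal/day.
Required daily deficit = 0.4 × 7700 ÷ 7 = 440 kcal/day.
Target intake = 1775.0624 − 440 = 1335.0624 kcal/day.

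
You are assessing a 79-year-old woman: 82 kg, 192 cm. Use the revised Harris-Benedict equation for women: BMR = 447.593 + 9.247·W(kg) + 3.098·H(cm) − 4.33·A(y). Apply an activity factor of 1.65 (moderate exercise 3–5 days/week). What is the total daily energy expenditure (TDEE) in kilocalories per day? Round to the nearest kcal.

Harris-Benedict: BMR = 447.593 + 9.247(82) + 3.098(192) − 4.33(79) = 1458.593 kcal/day.
TEE = BMR × activity factor = 1458.593 × 1.65 = 2406.6785 kcal/day.

2407 kilocalories per day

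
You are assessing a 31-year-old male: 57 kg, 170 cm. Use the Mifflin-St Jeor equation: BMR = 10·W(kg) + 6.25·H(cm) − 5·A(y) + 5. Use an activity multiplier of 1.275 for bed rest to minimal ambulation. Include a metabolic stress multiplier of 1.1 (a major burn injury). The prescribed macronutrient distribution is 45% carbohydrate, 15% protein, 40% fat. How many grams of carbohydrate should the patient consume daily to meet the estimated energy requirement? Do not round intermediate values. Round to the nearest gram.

Mifflin-St Jeor (male): BMR = 10(57) + 6.25(170) − 5(31) + 5 = 570 + 1062.5 − 155 + 5 = 1482.5 kcal/day.
TEE = 1482.5 × 1.275 = 1890.1875 kcal/day.
With stress factor 1.1: 1890.1875 × 1.1 = 2079.2063 kcal/day.
Carbohydrate energy = 45% × 2079.2063 = 935.6428 kcal.
Carbohydrate = 935.6428 ÷ 4 kcal/g = 233.9107 g.

234 g/day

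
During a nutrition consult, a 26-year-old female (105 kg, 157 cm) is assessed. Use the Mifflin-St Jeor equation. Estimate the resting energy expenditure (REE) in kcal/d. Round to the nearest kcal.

Mifflin-St Jeor (female): BMR = 10(105) + 6.25(157) − 5(26) − 161 = 1050 + 981.25 − 130 − 161 = 1740.25 kcal/day.

1740 kcal/d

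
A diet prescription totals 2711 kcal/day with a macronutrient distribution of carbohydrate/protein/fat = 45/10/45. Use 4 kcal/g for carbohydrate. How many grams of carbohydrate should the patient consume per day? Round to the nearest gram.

Carbohydrate energy = 45% × 2711 = 1219.95 kcal.
At 4 kcal/g: 1219.95 ÷ 4 = 304.9875 g.

305 g/day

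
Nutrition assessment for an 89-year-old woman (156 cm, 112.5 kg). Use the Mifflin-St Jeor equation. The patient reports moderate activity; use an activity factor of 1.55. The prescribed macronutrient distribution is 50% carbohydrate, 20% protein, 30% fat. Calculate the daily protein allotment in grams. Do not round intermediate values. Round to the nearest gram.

116 g/day

Mifflin-St Jeor (female): BMR = 10(112.5) + 6.25(156) − 5(89) − 161 = 1125 + 975 − 445 − 161 = 1494 kcal/day.
TEE = 1494 × 1.55 = 2315.7 kcal/day.
Protein energy = 20% × 2315.7 = 463.14 kcal.
Protein = 463.14 ÷ 4 kcal/g = 115.785 g.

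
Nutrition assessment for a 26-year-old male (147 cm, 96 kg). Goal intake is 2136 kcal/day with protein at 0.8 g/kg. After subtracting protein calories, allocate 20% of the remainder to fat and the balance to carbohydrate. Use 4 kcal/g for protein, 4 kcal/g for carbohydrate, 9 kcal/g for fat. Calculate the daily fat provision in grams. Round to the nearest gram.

41 g/day

Protein = 0.8 × 96 = 76.8 g → 76.8 × 4 = 307.2 kcal.
Non-protein calories = 2136 − 307.2 = 1828.8 kcal.
Fat: 20% × 1828.8 = 365.76 kcal; carbohydrate: 1463.04 kcal.
Fat: 365.76 kcal ÷ 9 kcal/g = 40.64 g.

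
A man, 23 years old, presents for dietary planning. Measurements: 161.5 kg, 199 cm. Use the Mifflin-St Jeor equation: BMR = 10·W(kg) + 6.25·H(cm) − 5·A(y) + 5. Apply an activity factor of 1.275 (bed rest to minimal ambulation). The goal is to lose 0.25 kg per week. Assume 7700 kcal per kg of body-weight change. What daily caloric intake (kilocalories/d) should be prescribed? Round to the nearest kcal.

3230 kilocalories/d

Mifflin-St Jeor (male): BMR = 10(161.5) + 6.25(199) − 5(23) + 5 = 1615 + 1243.75 − 115 + 5 = 2748.75 kcal/day.
TEE = 2748.75 × 1.275 = 3504.6563 kcal/day.
Required daily deficit = 0.25 × 7700 ÷ 7 = 275 kcal/day.
Target intake = 3504.6563 − 275 = 3229.6563 kcal/day.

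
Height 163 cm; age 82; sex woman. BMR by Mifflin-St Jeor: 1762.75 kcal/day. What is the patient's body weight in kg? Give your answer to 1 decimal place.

131.5 kg

1762.75 = 10·W + 6.25(163) − 5(82) − 161
10·W = 1762.75 − 447.75 = 1315, so W = 131.5 kg.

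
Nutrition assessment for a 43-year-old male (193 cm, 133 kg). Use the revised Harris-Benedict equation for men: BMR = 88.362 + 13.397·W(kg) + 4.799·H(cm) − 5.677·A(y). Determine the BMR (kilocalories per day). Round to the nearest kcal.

Harris-Benedict: BMR = 88.362 + 13.397(133) + 4.799(193) − 5.677(43) = 2552.259 kcal/day.

2552 kilocalories per day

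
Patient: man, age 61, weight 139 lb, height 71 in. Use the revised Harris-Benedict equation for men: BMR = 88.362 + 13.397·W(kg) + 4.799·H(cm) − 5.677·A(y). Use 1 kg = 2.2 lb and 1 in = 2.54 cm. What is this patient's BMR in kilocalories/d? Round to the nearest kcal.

Convert to metric: weight = 139 ÷ 2.2 = 63.1818 kg; height = 71 × 2.54 = 180.34 cm.
Harris-Benedict: BMR = 88.362 + 13.397(63.1818) + 4.799(180.34) − 5.677(61) = 1453.9635 kcal/day.

1454 kilocalories/d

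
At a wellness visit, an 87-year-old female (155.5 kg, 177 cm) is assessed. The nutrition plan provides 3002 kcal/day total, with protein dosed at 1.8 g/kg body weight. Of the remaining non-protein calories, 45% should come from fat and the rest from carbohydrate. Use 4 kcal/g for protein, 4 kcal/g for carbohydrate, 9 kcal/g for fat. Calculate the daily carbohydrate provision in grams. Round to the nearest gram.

259 g/day

Protein = 1.8 × 155.5 = 279.9 g → 279.9 × 4 = 1119.6 kcal.
Non-protein calories = 3002 − 1119.6 = 1882.4 kcal.
Fat: 45% × 1882.4 = 847.08 kcal; carbohydrate: 1035.32 kcal.
Carbohydrate: 1035.32 kcal ÷ 4 kcal/g = 258.83 g.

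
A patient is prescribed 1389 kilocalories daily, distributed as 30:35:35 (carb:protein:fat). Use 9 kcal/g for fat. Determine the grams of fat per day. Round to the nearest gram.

54 g/day

Fat energy = 35% × 1389 = 486.15 kcal.
At 9 kcal/g: 486.15 ÷ 9 = 54.0167 g.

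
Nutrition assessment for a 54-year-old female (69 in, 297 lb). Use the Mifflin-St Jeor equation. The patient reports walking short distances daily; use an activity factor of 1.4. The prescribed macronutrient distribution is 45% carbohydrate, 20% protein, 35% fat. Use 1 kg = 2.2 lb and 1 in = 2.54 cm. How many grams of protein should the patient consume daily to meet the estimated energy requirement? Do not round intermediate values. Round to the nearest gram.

Convert to metric: weight = 297 ÷ 2.2 = 135 kg; height = 69 × 2.54 = 175.26 cm.
Mifflin-St Jeor (female): BMR = 10(135) + 6.25(175.26) − 5(54) − 161 = 1350 + 1095.375 − 270 − 161 = 2014.375 kcal/day.
TEE = 2014.375 × 1.4 = 2820.125 kcal/day.
Protein energy = 20% × 2820.125 = 564.025 kcal.
Protein = 564.025 ÷ 4 kcal/g = 141.0063 g.

141 g/day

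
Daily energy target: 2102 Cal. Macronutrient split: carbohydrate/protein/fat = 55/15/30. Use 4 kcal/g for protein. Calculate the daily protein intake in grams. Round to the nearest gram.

79 g/day

Protein energy = 15% × 2102 = 315.3 kcal.
At 4 kcal/g: 315.3 ÷ 4 = 78.825 g.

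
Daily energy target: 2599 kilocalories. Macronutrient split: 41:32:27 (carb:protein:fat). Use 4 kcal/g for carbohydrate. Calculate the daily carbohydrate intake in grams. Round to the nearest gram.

266 g/day

Carbohydrate energy = 41% × 2599 = 1065.59 kcal.
At 4 kcal/g: 1065.59 ÷ 4 = 266.3975 g.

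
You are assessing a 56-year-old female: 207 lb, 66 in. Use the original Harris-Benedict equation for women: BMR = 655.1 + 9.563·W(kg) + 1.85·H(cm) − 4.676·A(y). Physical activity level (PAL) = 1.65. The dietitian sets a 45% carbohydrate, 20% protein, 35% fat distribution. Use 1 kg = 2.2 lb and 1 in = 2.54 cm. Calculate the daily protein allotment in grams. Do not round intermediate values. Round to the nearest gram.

Convert to metric: weight = 207 ÷ 2.2 = 94.0909 kg; height = 66 × 2.54 = 167.64 cm.
Harris-Benedict: BMR = 655.1 + 9.563(94.0909) + 1.85(167.64) − 4.676(56) = 1603.1694 kcal/day.
TEE = 1603.1694 × 1.65 = 2645.2295 kcal/day.
Protein energy = 20% × 2645.2295 = 529.0459 kcal.
Protein = 529.0459 ÷ 4 kcal/g = 132.2615 g.

132 g/day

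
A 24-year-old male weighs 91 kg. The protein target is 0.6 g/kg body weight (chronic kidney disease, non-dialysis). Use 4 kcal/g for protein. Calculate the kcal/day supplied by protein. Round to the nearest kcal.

Protein = 0.6 g/kg × 91 kg = 54.6 g/day.
Protein energy = 54.6 g × 4 kcal/g = 218.4 kcal/day.

218 kcal/day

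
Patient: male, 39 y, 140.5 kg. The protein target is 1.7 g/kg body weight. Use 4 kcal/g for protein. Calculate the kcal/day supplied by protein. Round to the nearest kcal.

Protein = 1.7 g/kg × 140.5 kg = 238.85 g/day.
Protein energy = 238.85 g × 4 kcal/g = 955.4 kcal/day.

955 kcal/day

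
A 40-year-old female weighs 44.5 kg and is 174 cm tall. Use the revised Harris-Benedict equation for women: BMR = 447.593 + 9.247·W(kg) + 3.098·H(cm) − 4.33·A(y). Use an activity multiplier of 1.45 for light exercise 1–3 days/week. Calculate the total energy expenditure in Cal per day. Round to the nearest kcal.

1776 Cal per day

Harris-Benedict: BMR = 447.593 + 9.247(44.5) + 3.098(174) − 4.33(40) = 1224.9365 kcal/day.
TEE = BMR × activity factor = 1224.9365 × 1.45 = 1776.1579 kcal/day.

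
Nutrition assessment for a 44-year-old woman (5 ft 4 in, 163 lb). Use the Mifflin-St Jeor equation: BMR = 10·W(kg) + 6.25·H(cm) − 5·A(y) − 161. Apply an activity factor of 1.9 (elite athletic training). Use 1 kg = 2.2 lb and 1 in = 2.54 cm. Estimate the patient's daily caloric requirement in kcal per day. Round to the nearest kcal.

Convert to metric: weight = 163 ÷ 2.2 = 74.0909 kg; height = (5×12 + 4) × 2.54 = 64 × 2.54 = 162.56 cm.
Mifflin-St Jeor (female): BMR = 10(74.0909) + 6.25(162.56) − 5(44) − 161 = 740.9091 + 1016 − 220 − 161 = 1375.9091 kcal/day.
TEE = BMR × activity factor = 1375.9091 × 1.9 = 2614.2273 kcal/day.

2614 kcal per day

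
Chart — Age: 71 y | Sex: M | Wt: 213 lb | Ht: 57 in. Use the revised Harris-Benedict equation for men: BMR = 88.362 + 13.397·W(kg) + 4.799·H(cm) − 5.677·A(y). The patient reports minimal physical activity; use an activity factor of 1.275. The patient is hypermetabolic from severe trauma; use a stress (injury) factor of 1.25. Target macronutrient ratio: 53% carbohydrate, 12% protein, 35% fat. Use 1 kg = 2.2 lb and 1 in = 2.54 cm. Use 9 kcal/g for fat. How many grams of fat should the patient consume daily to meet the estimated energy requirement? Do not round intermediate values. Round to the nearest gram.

Convert to metric: weight = 213 ÷ 2.2 = 96.8182 kg; height = 57 × 2.54 = 144.78 cm.
Harris-Benedict: BMR = 88.362 + 13.397(96.8182) + 4.799(144.78) − 5.677(71) = 1677.1674 kcal/day.
TEE = 1677.1674 × 1.275 = 2138.3884 kcal/day.
With stress factor 1.25: 2138.3884 × 1.25 = 2672.9855 kcal/day.
Fat energy = 35% × 2672.9855 = 935.5449 kcal.
Fat = 935.5449 ÷ 9 kcal/g = 103.9494 g.

104 g/day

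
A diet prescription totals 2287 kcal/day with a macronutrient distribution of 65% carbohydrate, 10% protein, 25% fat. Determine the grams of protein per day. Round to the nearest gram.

57 g/day

Protein energy = 10% × 2287 = 228.7 kcal.
At 4 kcal/g: 228.7 ÷ 4 = 57.175 g.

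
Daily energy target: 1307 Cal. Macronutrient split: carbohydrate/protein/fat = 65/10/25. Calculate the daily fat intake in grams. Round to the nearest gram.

36 g/day

Fat energy = 25% × 1307 = 326.75 kcal.
At 9 kcal/g: 326.75 ÷ 9 = 36.3056 g.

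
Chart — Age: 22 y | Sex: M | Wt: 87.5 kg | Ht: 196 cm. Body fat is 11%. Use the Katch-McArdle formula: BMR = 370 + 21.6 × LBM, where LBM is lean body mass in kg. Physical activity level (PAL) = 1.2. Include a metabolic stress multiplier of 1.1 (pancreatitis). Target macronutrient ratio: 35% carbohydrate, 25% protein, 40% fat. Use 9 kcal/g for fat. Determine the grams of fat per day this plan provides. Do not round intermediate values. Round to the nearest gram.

LBM = 87.5 × (1 − 0.11) = 77.875 kg. Katch-McArdle: BMR = 370 + 21.6 × 77.875 = 2052.1 kcal/day.
TEE = 2052.1 × 1.2 = 2462.52 kcal/day.
With stress factor 1.1: 2462.52 × 1.1 = 2708.772 kcal/day.
Fat energy = 40% × 2708.772 = 1083.5088 kcal.
Fat = 1083.5088 ÷ 9 kcal/g = 120.3899 g.

120 g/day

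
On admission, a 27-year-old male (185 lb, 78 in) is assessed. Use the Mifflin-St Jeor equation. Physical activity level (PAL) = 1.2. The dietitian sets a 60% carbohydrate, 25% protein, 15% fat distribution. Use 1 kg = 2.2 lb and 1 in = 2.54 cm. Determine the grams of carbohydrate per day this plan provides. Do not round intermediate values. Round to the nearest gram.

351 g/day

Convert to metric: weight = 185 ÷ 2.2 = 84.0909 kg; height = 78 × 2.54 = 198.12 cm.
Mifflin-St Jeor (male): BMR = 10(84.0909) + 6.25(198.12) − 5(27) + 5 = 840.9091 + 1238.25 − 135 + 5 = 1949.1591 kcal/day.
TEE = 1949.1591 × 1.2 = 2338.9909 kcal/day.
Carbohydrate energy = 60% × 2338.9909 = 1403.3945 kcal.
Carbohydrate = 1403.3945 ÷ 4 kcal/g = 350.8486 g.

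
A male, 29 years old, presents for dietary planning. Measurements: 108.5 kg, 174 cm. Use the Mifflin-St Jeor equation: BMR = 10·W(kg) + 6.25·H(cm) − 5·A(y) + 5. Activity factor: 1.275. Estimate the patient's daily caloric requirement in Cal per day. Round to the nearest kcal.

Mifflin-St Jeor (male): BMR = 10(108.5) + 6.25(174) − 5(29) + 5 = 1085 + 1087.5 − 145 + 5 = 2032.5 kcal/day.
TEE = BMR × activity factor = 2032.5 × 1.275 = 2591.4375 kcal/day.

2591 Cal per day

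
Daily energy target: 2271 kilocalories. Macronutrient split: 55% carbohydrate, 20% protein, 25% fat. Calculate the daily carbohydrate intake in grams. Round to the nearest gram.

Carbohydrate energy = 55% × 2271 = 1249.05 kcal.
At 4 kcal/g: 1249.05 ÷ 4 = 312.2625 g.

312 g/day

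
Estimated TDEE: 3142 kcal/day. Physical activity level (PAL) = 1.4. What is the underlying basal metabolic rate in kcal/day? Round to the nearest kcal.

2244 kcal/day

BMR = TEE ÷ activity factor = 3142 ÷ 1.4 = 2244.2857 kcal/day.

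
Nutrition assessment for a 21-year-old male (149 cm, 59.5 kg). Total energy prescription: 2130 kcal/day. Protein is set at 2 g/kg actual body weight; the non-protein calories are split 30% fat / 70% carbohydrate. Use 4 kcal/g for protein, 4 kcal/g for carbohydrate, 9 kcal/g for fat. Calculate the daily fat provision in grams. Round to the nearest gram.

55 g/day

Protein = 2 × 59.5 = 119 g → 119 × 4 = 476 kcal.
Non-protein calories = 2130 − 476 = 1654 kcal.
Fat: 30% × 1654 = 496.2 kcal; carbohydrate: 1157.8 kcal.
Fat: 496.2 kcal ÷ 9 kcal/g = 55.1333 g.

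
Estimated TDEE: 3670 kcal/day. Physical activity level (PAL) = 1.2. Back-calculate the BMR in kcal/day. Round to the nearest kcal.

BMR = TEE ÷ activity factor = 3670 ÷ 1.2 = 3058.3333 kcal/day.

3058 kcal/day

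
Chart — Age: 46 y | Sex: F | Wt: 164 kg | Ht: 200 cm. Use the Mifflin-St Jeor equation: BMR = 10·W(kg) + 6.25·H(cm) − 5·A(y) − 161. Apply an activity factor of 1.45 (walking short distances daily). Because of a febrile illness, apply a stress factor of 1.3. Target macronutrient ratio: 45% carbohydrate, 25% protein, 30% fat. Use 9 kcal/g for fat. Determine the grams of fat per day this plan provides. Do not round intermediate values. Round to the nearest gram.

157 g/day

Mifflin-St Jeor (female): BMR = 10(164) + 6.25(200) − 5(46) − 161 = 1640 + 1250 − 230 − 161 = 2499 kcal/day.
TEE = 2499 × 1.45 = 3623.55 kcal/day.
With stress factor 1.3: 3623.55 × 1.3 = 4710.615 kcal/day.
Fat energy = 30% × 4710.615 = 1413.1845 kcal.
Fat = 1413.1845 ÷ 9 kcal/g = 157.0205 g.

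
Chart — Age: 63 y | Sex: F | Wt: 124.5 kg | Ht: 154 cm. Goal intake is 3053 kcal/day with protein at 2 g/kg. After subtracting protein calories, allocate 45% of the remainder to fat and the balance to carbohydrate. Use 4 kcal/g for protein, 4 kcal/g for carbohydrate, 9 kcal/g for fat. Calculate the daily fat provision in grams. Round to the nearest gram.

103 g/day

Protein = 2 × 124.5 = 249 g → 249 × 4 = 996 kcal.
Non-protein calories = 3053 − 996 = 2057 kcal.
Fat: 45% × 2057 = 925.65 kcal; carbohydrate: 1131.35 kcal.
Fat: 925.65 kcal ÷ 9 kcal/g = 102.85 g.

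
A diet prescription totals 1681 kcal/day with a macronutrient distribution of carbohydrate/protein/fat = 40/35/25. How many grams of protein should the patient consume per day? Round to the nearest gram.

147 g/day

Protein energy = 35% × 1681 = 588.35 kcal.
At 4 kcal/g: 588.35 ÷ 4 = 147.0875 g.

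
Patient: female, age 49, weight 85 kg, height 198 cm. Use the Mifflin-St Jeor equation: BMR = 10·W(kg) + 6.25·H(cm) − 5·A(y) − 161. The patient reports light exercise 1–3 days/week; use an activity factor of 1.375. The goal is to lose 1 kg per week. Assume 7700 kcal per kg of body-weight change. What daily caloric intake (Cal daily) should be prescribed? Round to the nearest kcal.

1212 Cal daily

Mifflin-St Jeor (female): BMR = 10(85) + 6.25(198) − 5(49) − 161 = 850 + 1237.5 − 245 − 161 = 1681.5 kcal/day.
TEE = 1681.5 × 1.375 = 2312.0625 kcal/day.
Required daily deficit = 1 × 7700 ÷ 7 = 1100 kcal/day.
Target intake = 2312.0625 − 1100 = 1212.0625 kcal/day.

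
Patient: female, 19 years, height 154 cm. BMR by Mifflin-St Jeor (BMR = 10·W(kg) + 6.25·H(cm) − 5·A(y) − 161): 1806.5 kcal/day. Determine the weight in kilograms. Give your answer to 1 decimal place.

1806.5 = 10·W + 6.25(154) − 5(19) − 161
10·W = 1806.5 − 706.5 = 1100, so W = 110 kg.

110.0 kg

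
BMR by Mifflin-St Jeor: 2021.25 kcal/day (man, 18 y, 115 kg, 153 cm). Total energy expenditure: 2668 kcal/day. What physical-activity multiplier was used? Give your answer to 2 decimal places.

1.32

Activity factor = TEE ÷ BMR = 2668 ÷ 2021.25 = 1.32.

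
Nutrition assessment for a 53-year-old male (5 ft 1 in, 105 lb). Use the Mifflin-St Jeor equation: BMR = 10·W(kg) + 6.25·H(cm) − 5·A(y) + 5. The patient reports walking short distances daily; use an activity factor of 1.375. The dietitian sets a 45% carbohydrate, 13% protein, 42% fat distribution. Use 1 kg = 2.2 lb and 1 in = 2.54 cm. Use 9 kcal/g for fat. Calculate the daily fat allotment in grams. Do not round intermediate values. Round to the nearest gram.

76 g/day

Convert to metric: weight = 105 ÷ 2.2 = 47.7273 kg; height = (5×12 + 1) × 2.54 = 61 × 2.54 = 154.94 cm.
Mifflin-St Jeor (male): BMR = 10(47.7273) + 6.25(154.94) − 5(53) + 5 = 477.2727 + 968.375 − 265 + 5 = 1185.6477 kcal/day.
TEE = 1185.6477 × 1.375 = 1630.2656 kcal/day.
Fat energy = 42% × 1630.2656 = 684.7116 kcal.
Fat = 684.7116 ÷ 9 kcal/g = 76.0791 g.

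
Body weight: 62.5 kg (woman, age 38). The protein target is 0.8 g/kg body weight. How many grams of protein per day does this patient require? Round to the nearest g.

Protein = 0.8 g/kg × 62.5 kg = 50 g/day.

50 g/day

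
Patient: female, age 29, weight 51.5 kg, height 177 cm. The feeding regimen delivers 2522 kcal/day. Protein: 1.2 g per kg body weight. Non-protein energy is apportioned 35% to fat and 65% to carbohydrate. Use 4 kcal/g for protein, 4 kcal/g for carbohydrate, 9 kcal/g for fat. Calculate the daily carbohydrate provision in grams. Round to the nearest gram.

Protein = 1.2 × 51.5 = 61.8 g → 61.8 × 4 = 247.2 kcal.
Non-protein calories = 2522 − 247.2 = 2274.8 kcal.
Fat: 35% × 2274.8 = 796.18 kcal; carbohydrate: 1478.62 kcal.
Carbohydrate: 1478.62 kcal ÷ 4 kcal/g = 369.655 g.

370 g/day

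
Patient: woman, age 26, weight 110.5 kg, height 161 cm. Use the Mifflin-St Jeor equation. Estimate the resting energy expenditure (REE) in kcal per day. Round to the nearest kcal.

Mifflin-St Jeor (female): BMR = 10(110.5) + 6.25(161) − 5(26) − 161 = 1105 + 1006.25 − 130 − 161 = 1820.25 kcal/day.

1820 kcal per day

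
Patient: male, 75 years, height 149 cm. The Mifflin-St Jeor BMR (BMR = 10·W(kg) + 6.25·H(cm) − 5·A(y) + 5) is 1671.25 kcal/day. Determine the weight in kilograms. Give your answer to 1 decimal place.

111.0 kg

1671.25 = 10·W + 6.25(149) − 5(75) + 5
10·W = 1671.25 − 561.25 = 1110, so W = 111 kg.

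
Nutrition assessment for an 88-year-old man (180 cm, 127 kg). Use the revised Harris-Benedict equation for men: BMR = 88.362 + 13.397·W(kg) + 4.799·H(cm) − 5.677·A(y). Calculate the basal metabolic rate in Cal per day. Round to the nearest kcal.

2154 Cal per day

Harris-Benedict: BMR = 88.362 + 13.397(127) + 4.799(180) − 5.677(88) = 2154.025 kcal/day.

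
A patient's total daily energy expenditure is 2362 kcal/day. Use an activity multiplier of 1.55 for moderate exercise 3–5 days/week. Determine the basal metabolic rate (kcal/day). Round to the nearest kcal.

1524 kcal/day

BMR = TEE ÷ activity factor = 2362 ÷ 1.55 = 1523.871 kcal/day.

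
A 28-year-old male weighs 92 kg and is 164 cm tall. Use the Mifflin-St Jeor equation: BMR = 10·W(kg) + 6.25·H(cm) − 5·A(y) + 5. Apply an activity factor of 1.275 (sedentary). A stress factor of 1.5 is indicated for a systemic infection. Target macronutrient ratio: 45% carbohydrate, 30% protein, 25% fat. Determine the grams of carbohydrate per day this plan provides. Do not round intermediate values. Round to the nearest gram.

389 g/day

Mifflin-St Jeor (male): BMR = 10(92) + 6.25(164) − 5(28) + 5 = 920 + 1025 − 140 + 5 = 1810 kcal/day.
TEE = 1810 × 1.275 = 2307.75 kcal/day.
With stress factor 1.5: 2307.75 × 1.5 = 3461.625 kcal/day.
Carbohydrate energy = 45% × 3461.625 = 1557.7313 kcal.
Carbohydrate = 1557.7313 ÷ 4 kcal/g = 389.4328 g.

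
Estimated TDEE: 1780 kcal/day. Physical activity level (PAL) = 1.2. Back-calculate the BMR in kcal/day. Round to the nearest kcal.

BMR = TEE ÷ activity factor = 1780 ÷ 1.2 = 1483.3333 kcal/day.

1483 kcal/day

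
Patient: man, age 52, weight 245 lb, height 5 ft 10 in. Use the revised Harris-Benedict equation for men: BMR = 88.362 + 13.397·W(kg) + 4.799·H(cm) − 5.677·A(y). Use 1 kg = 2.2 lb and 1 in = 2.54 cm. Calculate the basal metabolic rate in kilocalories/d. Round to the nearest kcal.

Convert to metric: weight = 245 ÷ 2.2 = 111.3636 kg; height = (5×12 + 10) × 2.54 = 70 × 2.54 = 177.8 cm.
Harris-Benedict: BMR = 88.362 + 13.397(111.3636) + 4.799(177.8) − 5.677(52) = 2138.3588 kcal/day.

2138 kilocalories/d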